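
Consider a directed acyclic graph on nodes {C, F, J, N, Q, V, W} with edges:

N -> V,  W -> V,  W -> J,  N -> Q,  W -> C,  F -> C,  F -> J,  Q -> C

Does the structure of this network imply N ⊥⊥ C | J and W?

No — N and C are not d-separated given {J, W}.

There are 3 undirected paths between N and C; checking each against the conditioning set {J, W}:
Path 1: N → Q → C
  Q is a chain and Q is not conditioned on — no node blocks this path, so it is active.
Path 2: N → V ← W → J ← F → C
  V is a collider here and neither V nor any of its descendants is conditioned on, so the collider stays closed — the path is blocked at V.
Path 3: N → V ← W → C
  V is a collider here and neither V nor any of its descendants is conditioned on, so the collider stays closed — the path is blocked at V.
Since the path N → Q → C is active, N and C are not d-separated given {J, W}.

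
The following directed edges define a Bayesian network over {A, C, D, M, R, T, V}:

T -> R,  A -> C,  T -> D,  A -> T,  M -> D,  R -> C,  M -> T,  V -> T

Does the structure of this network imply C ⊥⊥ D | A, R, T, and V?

Yes

There are 4 undirected paths between C and D; checking each against the conditioning set {A, R, T, V}:
Path 1: C ← A → T → D
  A is a fork here and A is conditioned on, so the path is blocked at A.
Path 2: C ← A → T ← M → D
  A is a fork here and A is conditioned on, so the path is blocked at A.
Path 3: C ← R ← T → D
  R is a chain here and R is conditioned on, so the path is blocked at R.
Path 4: C ← R ← T ← M → D
  R is a chain here and R is conditioned on, so the path is blocked at R.
All paths are blocked; C ⊥ D | {A, R, T, V} holds.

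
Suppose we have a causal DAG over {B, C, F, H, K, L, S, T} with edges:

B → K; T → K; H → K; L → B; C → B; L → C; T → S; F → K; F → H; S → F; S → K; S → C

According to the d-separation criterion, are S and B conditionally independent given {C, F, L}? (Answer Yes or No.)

Yes

We examine all 6 paths between S and B:
Path 1: S → C ← L → B
  L is a fork here and L is conditioned on, so the path is blocked at L.
Path 2: S → C → B
  C is a chain here and C is conditioned on, so the path is blocked at C.
Path 3: S → F → H → K ← B
  F is a chain here and F is conditioned on, so the path is blocked at F.
Path 4: S → F → K ← B
  F is a chain here and F is conditioned on, so the path is blocked at F.
Path 5: S ← T → K ← B
  K is a collider here and neither K nor any of its descendants is conditioned on, so the collider stays closed — the path is blocked at K.
Path 6: S → K ← B
  K is a collider here and neither K nor any of its descendants is conditioned on, so the collider stays closed — the path is blocked at K.
Every path is blocked, so S and B are d-separated given {C, F, L}.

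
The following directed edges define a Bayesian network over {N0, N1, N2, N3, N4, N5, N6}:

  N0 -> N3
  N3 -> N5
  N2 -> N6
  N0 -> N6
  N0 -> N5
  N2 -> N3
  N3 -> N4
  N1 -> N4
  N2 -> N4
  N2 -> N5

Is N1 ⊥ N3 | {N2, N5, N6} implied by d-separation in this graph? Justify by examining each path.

6 paths connect N1 and N3; each must be blocked for d-separation to hold:
Path 1: N1 → N4 ← N3
  N4 is a collider here and neither N4 nor any of its descendants is conditioned on, so the collider stays closed — the path is blocked at N4.
Path 2: N1 → N4 ← N2 → N3
  N4 is a collider here and neither N4 nor any of its descendants is conditioned on, so the collider stays closed — the path is blocked at N4.
Path 3: N1 → N4 ← N2 → N5 ← N0 → N3
  N4 is a collider here and neither N4 nor any of its descendants is conditioned on, so the collider stays closed — the path is blocked at N4.
Path 4: N1 → N4 ← N2 → N5 ← N3
  N4 is a collider here and neither N4 nor any of its descendants is conditioned on, so the collider stays closed — the path is blocked at N4.
Path 5: N1 → N4 ← N2 → N6 ← N0 → N3
  N4 is a collider here and neither N4 nor any of its descendants is conditioned on, so the collider stays closed — the path is blocked at N4.
Path 6: N1 → N4 ← N2 → N6 ← N0 → N5 ← N3
  N4 is a collider here and neither N4 nor any of its descendants is conditioned on, so the collider stays closed — the path is blocked at N4.
Since every path is blocked, d-separation holds.

Yes — N1 and N3 are d-separated given {N2, N5, N6}.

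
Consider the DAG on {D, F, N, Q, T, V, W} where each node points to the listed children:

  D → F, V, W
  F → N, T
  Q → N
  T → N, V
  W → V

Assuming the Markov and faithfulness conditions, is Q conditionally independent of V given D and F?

Enumerating the 6 paths from Q to V and testing each for blocking by {D, F}:
Path 1: Q → N ← T → V
  N is a collider here and neither N nor any of its descendants is conditioned on, so the collider stays closed — the path is blocked at N.
Path 2: Q → N ← T ← F ← D → V
  N is a collider here and neither N nor any of its descendants is conditioned on, so the collider stays closed — the path is blocked at N.
Path 3: Q → N ← T ← F ← D → W → V
  N is a collider here and neither N nor any of its descendants is conditioned on, so the collider stays closed — the path is blocked at N.
Path 4: Q → N ← F → T → V
  N is a collider here and neither N nor any of its descendants is conditioned on, so the collider stays closed — the path is blocked at N.
Path 5: Q → N ← F ← D → V
  N is a collider here and neither N nor any of its descendants is conditioned on, so the collider stays closed — the path is blocked at N.
Path 6: Q → N ← F ← D → W → V
  N is a collider here and neither N nor any of its descendants is conditioned on, so the collider stays closed — the path is blocked at N.
All paths are blocked; Q ⊥ V | {D, F} holds.

Yes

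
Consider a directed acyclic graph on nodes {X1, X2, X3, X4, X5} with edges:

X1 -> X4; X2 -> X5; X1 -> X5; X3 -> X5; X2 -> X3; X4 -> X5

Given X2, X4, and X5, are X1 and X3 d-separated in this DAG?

There are 4 undirected paths between X1 and X3; checking each against the conditioning set {X2, X4, X5}:
Path 1: X1 → X5 ← X3
  X5 is a collider and X5 is conditioned on, which opens it — no node blocks this path, so it is active.
Path 2: X1 → X5 ← X2 → X3
  X2 is a fork here and X2 is conditioned on, so the path is blocked at X2.
Path 3: X1 → X4 → X5 ← X3
  X4 is a chain here and X4 is conditioned on, so the path is blocked at X4.
Path 4: X1 → X4 → X5 ← X2 → X3
  X4 is a chain here and X4 is conditioned on, so the path is blocked at X4.
Because an active path exists, X1 and X3 are not d-separated.

No — X1 and X3 are not d-separated given {X2, X4, X5}.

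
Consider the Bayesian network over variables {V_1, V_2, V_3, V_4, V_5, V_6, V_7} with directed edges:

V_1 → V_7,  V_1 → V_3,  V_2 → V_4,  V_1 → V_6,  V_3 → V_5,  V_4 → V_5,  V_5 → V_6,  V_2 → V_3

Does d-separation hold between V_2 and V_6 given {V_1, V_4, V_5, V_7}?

There are 4 undirected paths between V_2 and V_6; checking each against the conditioning set {V_1, V_4, V_5, V_7}:
Path 1: V_2 → V_4 → V_5 → V_6
  V_4 is a chain here and V_4 is conditioned on, so the path is blocked at V_4.
Path 2: V_2 → V_4 → V_5 ← V_3 ← V_1 → V_6
  V_4 is a chain here and V_4 is conditioned on, so the path is blocked at V_4.
Path 3: V_2 → V_3 ← V_1 → V_6
  V_1 is a fork here and V_1 is conditioned on, so the path is blocked at V_1.
Path 4: V_2 → V_3 → V_5 → V_6
  V_5 is a chain here and V_5 is conditioned on, so the path is blocked at V_5.
Every path is blocked, so V_2 and V_6 are d-separated given {V_1, V_4, V_5, V_7}.

Yes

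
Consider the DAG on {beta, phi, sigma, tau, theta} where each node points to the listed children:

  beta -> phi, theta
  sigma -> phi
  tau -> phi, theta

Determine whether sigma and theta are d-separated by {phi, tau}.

2 paths connect sigma and theta; each must be blocked for d-separation to hold:
Path 1: sigma → phi ← tau → theta
  tau is a fork here and tau is conditioned on, so the path is blocked at tau.
Path 2: sigma → phi ← beta → theta
  phi is a collider and phi is conditioned on, which opens it; beta is a fork and beta is not conditioned on — no node blocks this path, so it is active.
Because an active path exists, sigma and theta are not d-separated.

No — sigma and theta are not d-separated given {phi, tau}.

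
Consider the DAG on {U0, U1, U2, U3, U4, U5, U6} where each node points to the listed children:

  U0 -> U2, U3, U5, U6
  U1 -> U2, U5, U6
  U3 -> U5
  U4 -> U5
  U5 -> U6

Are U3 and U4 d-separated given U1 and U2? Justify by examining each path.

There are 6 undirected paths between U3 and U4; checking each against the conditioning set {U1, U2}:
  1. U3 → U5 ← U4 — U5:collider[blocks] ⇒ blocked
  2. U3 ← U0 → U5 ← U4 — U0:fork[open]; U5:collider[blocks] ⇒ blocked
  3. U3 ← U0 → U6 ← U5 ← U4 — U0:fork[open]; U6:collider[blocks]; U5:chain[open] ⇒ blocked
  4. U3 ← U0 → U6 ← U1 → U5 ← U4 — U0:fork[open]; U6:collider[blocks]; U1:fork[blocks]; U5:collider[blocks] ⇒ blocked
  5. U3 ← U0 → U2 ← U1 → U5 ← U4 — U0:fork[open]; U2:collider[open]; U1:fork[blocks]; U5:collider[blocks] ⇒ blocked
  6. U3 ← U0 → U2 ← U1 → U6 ← U5 ← U4 — U0:fork[open]; U2:collider[open]; U1:fork[blocks]; U6:collider[blocks]; U5:chain[open] ⇒ blocked
Since every path is blocked, d-separation holds.

Yes — U3 and U4 are d-separated given {U1, U2}.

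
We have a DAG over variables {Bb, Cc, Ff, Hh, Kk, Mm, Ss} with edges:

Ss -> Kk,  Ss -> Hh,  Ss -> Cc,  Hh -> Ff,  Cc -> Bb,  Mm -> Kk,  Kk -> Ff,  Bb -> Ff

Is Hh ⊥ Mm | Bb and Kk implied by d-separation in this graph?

There are 4 undirected paths between Hh and Mm; checking each against the conditioning set {Bb, Kk}:
Path 1: Hh ← Ss → Cc → Bb → Ff ← Kk ← Mm
  Bb is a chain here and Bb is conditioned on, so the path is blocked at Bb.
Path 2: Hh ← Ss → Kk ← Mm
  Ss is a fork and Ss is not conditioned on; Kk is a collider and Kk is conditioned on, which opens it — no node blocks this path, so it is active.
Path 3: Hh → Ff ← Bb ← Cc ← Ss → Kk ← Mm
  Ff is a collider here and neither Ff nor any of its descendants is conditioned on, so the collider stays closed — the path is blocked at Ff.
Path 4: Hh → Ff ← Kk ← Mm
  Ff is a collider here and neither Ff nor any of its descendants is conditioned on, so the collider stays closed — the path is blocked at Ff.
Since the path Hh ← Ss → Kk ← Mm is active, Hh and Mm are not d-separated given {Bb, Kk}.

No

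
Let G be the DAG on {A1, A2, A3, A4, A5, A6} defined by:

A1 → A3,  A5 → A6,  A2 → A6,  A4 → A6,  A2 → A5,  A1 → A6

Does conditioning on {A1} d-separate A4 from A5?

We examine all 2 paths between A4 and A5:
Path 1: A4 → A6 ← A5
  A6 is a collider here and neither A6 nor any of its descendants is conditioned on, so the collider stays closed — the path is blocked at A6.
Path 2: A4 → A6 ← A2 → A5
  A6 is a collider here and neither A6 nor any of its descendants is conditioned on, so the collider stays closed — the path is blocked at A6.
Every path is blocked, so A4 and A5 are d-separated given {A1}.

Yes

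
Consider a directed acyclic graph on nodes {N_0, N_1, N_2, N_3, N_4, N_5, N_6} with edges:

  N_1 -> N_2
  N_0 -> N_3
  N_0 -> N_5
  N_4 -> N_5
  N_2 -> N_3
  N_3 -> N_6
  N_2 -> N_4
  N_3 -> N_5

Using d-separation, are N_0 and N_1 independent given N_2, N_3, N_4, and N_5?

Yes — N_0 and N_1 are d-separated given {N_2, N_3, N_4, N_5}.

Enumerating the 4 paths from N_0 to N_1 and testing each for blocking by {N_2, N_3, N_4, N_5}:
Path 1: N_0 → N_5 ← N_3 ← N_2 ← N_1
  N_3 is a chain here and N_3 is conditioned on, so the path is blocked at N_3.
Path 2: N_0 → N_5 ← N_4 ← N_2 ← N_1
  N_4 is a chain here and N_4 is conditioned on, so the path is blocked at N_4.
Path 3: N_0 → N_3 → N_5 ← N_4 ← N_2 ← N_1
  N_3 is a chain here and N_3 is conditioned on, so the path is blocked at N_3.
Path 4: N_0 → N_3 ← N_2 ← N_1
  N_2 is a chain here and N_2 is conditioned on, so the path is blocked at N_2.
Every path is blocked, so N_0 and N_1 are d-separated given {N_2, N_3, N_4, N_5}.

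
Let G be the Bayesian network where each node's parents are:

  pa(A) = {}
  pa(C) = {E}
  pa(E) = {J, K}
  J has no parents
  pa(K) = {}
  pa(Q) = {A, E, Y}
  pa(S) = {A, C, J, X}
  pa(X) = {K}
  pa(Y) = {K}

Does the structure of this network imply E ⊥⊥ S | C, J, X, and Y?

There are 6 undirected paths between E and S; checking each against the conditioning set {C, J, X, Y}:
  1. E → Q ← Y ← K → X → S — Q:collider[blocks]; Y:chain[blocks]; K:fork[open]; X:chain[blocks] ⇒ blocked
  2. E → Q ← A → S — Q:collider[blocks]; A:fork[open] ⇒ blocked
  3. E ← J → S — J:fork[blocks] ⇒ blocked
  4. E → C → S — C:chain[blocks] ⇒ blocked
  5. E ← K → Y → Q ← A → S — K:fork[open]; Y:chain[blocks]; Q:collider[blocks]; A:fork[open] ⇒ blocked
  6. E ← K → X → S — K:fork[open]; X:chain[blocks] ⇒ blocked
Since every path is blocked, d-separation holds.

Yes — E and S are d-separated given {C, J, X, Y}.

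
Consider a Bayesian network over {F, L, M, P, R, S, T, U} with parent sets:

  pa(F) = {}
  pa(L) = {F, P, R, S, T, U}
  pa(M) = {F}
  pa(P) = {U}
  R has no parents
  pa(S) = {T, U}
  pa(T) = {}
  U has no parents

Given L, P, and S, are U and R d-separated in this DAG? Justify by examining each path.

There are 4 undirected paths between U and R; checking each against the conditioning set {L, P, S}:
Path 1: U → P → L ← R
  P is a chain here and P is conditioned on, so the path is blocked at P.
Path 2: U → L ← R
  L is a collider and L is conditioned on, which opens it — no node blocks this path, so it is active.
Path 3: U → S ← T → L ← R
  S is a collider and S is conditioned on, which opens it; T is a fork and T is not conditioned on; L is a collider and L is conditioned on, which opens it — no node blocks this path, so it is active.
Path 4: U → S → L ← R
  S is a chain here and S is conditioned on, so the path is blocked at S.
Since the path U → L ← R is active, U and R are not d-separated given {L, P, S}.

No — U and R are not d-separated given {L, P, S}.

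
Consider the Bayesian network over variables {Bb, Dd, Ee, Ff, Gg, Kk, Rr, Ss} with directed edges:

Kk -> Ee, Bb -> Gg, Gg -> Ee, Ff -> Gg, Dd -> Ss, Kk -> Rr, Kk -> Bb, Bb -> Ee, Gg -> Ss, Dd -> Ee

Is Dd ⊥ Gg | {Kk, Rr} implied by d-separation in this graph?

4 paths connect Dd and Gg; each must be blocked for d-separation to hold:
Path 1: Dd → Ee ← Gg
  Ee is a collider here and neither Ee nor any of its descendants is conditioned on, so the collider stays closed — the path is blocked at Ee.
Path 2: Dd → Ee ← Kk → Bb → Gg
  Ee is a collider here and neither Ee nor any of its descendants is conditioned on, so the collider stays closed — the path is blocked at Ee.
Path 3: Dd → Ee ← Bb → Gg
  Ee is a collider here and neither Ee nor any of its descendants is conditioned on, so the collider stays closed — the path is blocked at Ee.
Path 4: Dd → Ss ← Gg
  Ss is a collider here and neither Ss nor any of its descendants is conditioned on, so the collider stays closed — the path is blocked at Ss.
Every path is blocked, so Dd and Gg are d-separated given {Kk, Rr}.

Yes — Dd and Gg are d-separated given {Kk, Rr}.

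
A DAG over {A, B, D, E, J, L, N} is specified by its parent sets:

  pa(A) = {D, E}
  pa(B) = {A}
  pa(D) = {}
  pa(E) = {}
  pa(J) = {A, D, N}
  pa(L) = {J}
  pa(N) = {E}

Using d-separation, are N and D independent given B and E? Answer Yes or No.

Yes

Enumerating the 4 paths from N to D and testing each for blocking by {B, E}:
Path 1: N → J ← A ← D
  J is a collider here and neither J nor any of its descendants is conditioned on, so the collider stays closed — the path is blocked at J.
Path 2: N → J ← D
  J is a collider here and neither J nor any of its descendants is conditioned on, so the collider stays closed — the path is blocked at J.
Path 3: N ← E → A → J ← D
  E is a fork here and E is conditioned on, so the path is blocked at E.
Path 4: N ← E → A ← D
  E is a fork here and E is conditioned on, so the path is blocked at E.
Every path is blocked, so N and D are d-separated given {B, E}.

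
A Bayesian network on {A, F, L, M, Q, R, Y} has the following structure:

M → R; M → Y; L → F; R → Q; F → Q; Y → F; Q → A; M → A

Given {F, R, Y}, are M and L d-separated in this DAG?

We examine all 3 paths between M and L:
Path 1: M → Y → F ← L
  Y is a chain here and Y is conditioned on, so the path is blocked at Y.
Path 2: M → A ← Q ← F ← L
  A is a collider here and neither A nor any of its descendants is conditioned on, so the collider stays closed — the path is blocked at A.
Path 3: M → R → Q ← F ← L
  R is a chain here and R is conditioned on, so the path is blocked at R.
All paths are blocked; M ⊥ L | {F, R, Y} holds.

Yes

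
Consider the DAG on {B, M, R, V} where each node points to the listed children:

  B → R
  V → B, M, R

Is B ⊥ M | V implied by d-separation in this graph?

Yes

There are 2 undirected paths between B and M; checking each against the conditioning set {V}:
  1. B → R ← V → M — R:collider[blocks]; V:fork[blocks] ⇒ blocked
  2. B ← V → M — V:fork[blocks] ⇒ blocked
All paths are blocked; B ⊥ M | {V} holds.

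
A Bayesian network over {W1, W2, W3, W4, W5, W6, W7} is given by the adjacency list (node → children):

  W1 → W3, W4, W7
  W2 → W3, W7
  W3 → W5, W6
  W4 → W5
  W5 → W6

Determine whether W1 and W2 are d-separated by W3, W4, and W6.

4 paths connect W1 and W2; each must be blocked for d-separation to hold:
Path 1: W1 → W3 ← W2
  W3 is a collider and W3 is conditioned on, which opens it — no node blocks this path, so it is active.
Path 2: W1 → W4 → W5 ← W3 ← W2
  W4 is a chain here and W4 is conditioned on, so the path is blocked at W4.
Path 3: W1 → W4 → W5 → W6 ← W3 ← W2
  W4 is a chain here and W4 is conditioned on, so the path is blocked at W4.
Path 4: W1 → W7 ← W2
  W7 is a collider here and neither W7 nor any of its descendants is conditioned on, so the collider stays closed — the path is blocked at W7.
At least one path is unblocked, so d-separation fails.

No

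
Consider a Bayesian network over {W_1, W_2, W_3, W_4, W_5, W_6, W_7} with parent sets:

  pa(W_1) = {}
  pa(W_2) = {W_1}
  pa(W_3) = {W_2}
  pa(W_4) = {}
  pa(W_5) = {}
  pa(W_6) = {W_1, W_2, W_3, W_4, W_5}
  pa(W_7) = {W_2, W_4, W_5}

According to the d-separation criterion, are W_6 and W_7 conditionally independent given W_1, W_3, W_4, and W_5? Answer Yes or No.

No — W_6 and W_7 are not d-separated given {W_1, W_3, W_4, W_5}.

We examine all 5 paths between W_6 and W_7:
  1. W_6 ← W_4 → W_7 — W_4:fork[blocks] ⇒ blocked
  2. W_6 ← W_3 ← W_2 → W_7 — W_3:chain[blocks]; W_2:fork[open] ⇒ blocked
  3. W_6 ← W_2 → W_7 — W_2:fork[open] ⇒ active
  4. W_6 ← W_5 → W_7 — W_5:fork[blocks] ⇒ blocked
  5. W_6 ← W_1 → W_2 → W_7 — W_1:fork[blocks]; W_2:chain[open] ⇒ blocked
Since the path W_6 ← W_2 → W_7 is active, W_6 and W_7 are not d-separated given {W_1, W_3, W_4, W_5}.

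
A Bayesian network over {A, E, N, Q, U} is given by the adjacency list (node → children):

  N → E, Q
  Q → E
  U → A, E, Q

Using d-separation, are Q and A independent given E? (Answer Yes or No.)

There are 3 undirected paths between Q and A; checking each against the conditioning set {E}:
Path 1: Q ← U → A
  U is a fork and U is not conditioned on — no node blocks this path, so it is active.
Path 2: Q ← N → E ← U → A
  N is a fork and N is not conditioned on; E is a collider and E is conditioned on, which opens it; U is a fork and U is not conditioned on — no node blocks this path, so it is active.
Path 3: Q → E ← U → A
  E is a collider and E is conditioned on, which opens it; U is a fork and U is not conditioned on — no node blocks this path, so it is active.
Because an active path exists, Q and A are not d-separated.

No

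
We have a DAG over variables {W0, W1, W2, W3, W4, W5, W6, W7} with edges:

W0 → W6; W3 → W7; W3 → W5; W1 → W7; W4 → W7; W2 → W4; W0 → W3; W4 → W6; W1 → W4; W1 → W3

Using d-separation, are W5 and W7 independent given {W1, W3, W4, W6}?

Yes — W5 and W7 are d-separated given {W1, W3, W4, W6}.

5 paths connect W5 and W7; each must be blocked for d-separation to hold:
  1. W5 ← W3 → W7 — W3:fork[blocks] ⇒ blocked
  2. W5 ← W3 ← W1 → W7 — W3:chain[blocks]; W1:fork[blocks] ⇒ blocked
  3. W5 ← W3 ← W1 → W4 → W7 — W3:chain[blocks]; W1:fork[blocks]; W4:chain[blocks] ⇒ blocked
  4. W5 ← W3 ← W0 → W6 ← W4 → W7 — W3:chain[blocks]; W0:fork[open]; W6:collider[open]; W4:fork[blocks] ⇒ blocked
  5. W5 ← W3 ← W0 → W6 ← W4 ← W1 → W7 — W3:chain[blocks]; W0:fork[open]; W6:collider[open]; W4:chain[blocks]; W1:fork[blocks] ⇒ blocked
Every path is blocked, so W5 and W7 are d-separated given {W1, W3, W4, W6}.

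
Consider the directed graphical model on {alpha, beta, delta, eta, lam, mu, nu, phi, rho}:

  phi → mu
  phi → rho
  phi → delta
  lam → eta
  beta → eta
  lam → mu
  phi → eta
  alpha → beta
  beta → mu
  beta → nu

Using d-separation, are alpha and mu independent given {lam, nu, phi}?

Enumerating the 3 paths from alpha to mu and testing each for blocking by {lam, nu, phi}:
  1. alpha → beta → eta ← phi → mu — beta:chain[open]; eta:collider[blocks]; phi:fork[blocks] ⇒ blocked
  2. alpha → beta → eta ← lam → mu — beta:chain[open]; eta:collider[blocks]; lam:fork[blocks] ⇒ blocked
  3. alpha → beta → mu — beta:chain[open] ⇒ active
Because an active path exists, alpha and mu are not d-separated.

No — alpha and mu are not d-separated given {lam, nu, phi}.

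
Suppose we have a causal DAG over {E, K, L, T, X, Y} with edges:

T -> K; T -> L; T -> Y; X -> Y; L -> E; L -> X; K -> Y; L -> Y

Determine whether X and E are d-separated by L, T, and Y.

Yes

We examine all 4 paths between X and E:
Path 1: X ← L → E
  L is a fork here and L is conditioned on, so the path is blocked at L.
Path 2: X → Y ← K ← T → L → E
  T is a fork here and T is conditioned on, so the path is blocked at T.
Path 3: X → Y ← L → E
  L is a fork here and L is conditioned on, so the path is blocked at L.
Path 4: X → Y ← T → L → E
  T is a fork here and T is conditioned on, so the path is blocked at T.
Since every path is blocked, d-separation holds.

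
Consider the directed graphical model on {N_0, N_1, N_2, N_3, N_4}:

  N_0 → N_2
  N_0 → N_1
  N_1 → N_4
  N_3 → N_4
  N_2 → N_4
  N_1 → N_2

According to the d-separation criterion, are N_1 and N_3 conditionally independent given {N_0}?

Yes

We examine all 3 paths between N_1 and N_3:
Path 1: N_1 ← N_0 → N_2 → N_4 ← N_3
  N_0 is a fork here and N_0 is conditioned on, so the path is blocked at N_0.
Path 2: N_1 → N_4 ← N_3
  N_4 is a collider here and neither N_4 nor any of its descendants is conditioned on, so the collider stays closed — the path is blocked at N_4.
Path 3: N_1 → N_2 → N_4 ← N_3
  N_4 is a collider here and neither N_4 nor any of its descendants is conditioned on, so the collider stays closed — the path is blocked at N_4.
Since every path is blocked, d-separation holds.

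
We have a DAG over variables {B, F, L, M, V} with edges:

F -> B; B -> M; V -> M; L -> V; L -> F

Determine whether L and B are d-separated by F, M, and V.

2 paths connect L and B; each must be blocked for d-separation to hold:
  1. L → V → M ← B — V:chain[blocks]; M:collider[open] ⇒ blocked
  2. L → F → B — F:chain[blocks] ⇒ blocked
All paths are blocked; L ⊥ B | {F, M, V} holds.

Yes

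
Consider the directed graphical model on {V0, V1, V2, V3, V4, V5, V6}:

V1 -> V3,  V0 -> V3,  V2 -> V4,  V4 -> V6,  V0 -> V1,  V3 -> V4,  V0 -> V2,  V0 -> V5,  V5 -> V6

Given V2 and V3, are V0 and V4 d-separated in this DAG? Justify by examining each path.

Yes

We examine all 4 paths between V0 and V4:
Path 1: V0 → V5 → V6 ← V4
  V6 is a collider here and neither V6 nor any of its descendants is conditioned on, so the collider stays closed — the path is blocked at V6.
Path 2: V0 → V2 → V4
  V2 is a chain here and V2 is conditioned on, so the path is blocked at V2.
Path 3: V0 → V1 → V3 → V4
  V3 is a chain here and V3 is conditioned on, so the path is blocked at V3.
Path 4: V0 → V3 → V4
  V3 is a chain here and V3 is conditioned on, so the path is blocked at V3.
Since every path is blocked, d-separation holds.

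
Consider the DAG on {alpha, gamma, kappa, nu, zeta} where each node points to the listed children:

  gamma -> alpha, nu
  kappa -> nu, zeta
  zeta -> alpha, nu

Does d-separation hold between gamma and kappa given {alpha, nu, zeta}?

Enumerating the 4 paths from gamma to kappa and testing each for blocking by {alpha, nu, zeta}:
Path 1: gamma → nu ← zeta ← kappa
  zeta is a chain here and zeta is conditioned on, so the path is blocked at zeta.
Path 2: gamma → nu ← kappa
  nu is a collider and nu is conditioned on, which opens it — no node blocks this path, so it is active.
Path 3: gamma → alpha ← zeta → nu ← kappa
  zeta is a fork here and zeta is conditioned on, so the path is blocked at zeta.
Path 4: gamma → alpha ← zeta ← kappa
  zeta is a chain here and zeta is conditioned on, so the path is blocked at zeta.
Since the path gamma → nu ← kappa is active, gamma and kappa are not d-separated given {alpha, nu, zeta}.

No — gamma and kappa are not d-separated given {alpha, nu, zeta}.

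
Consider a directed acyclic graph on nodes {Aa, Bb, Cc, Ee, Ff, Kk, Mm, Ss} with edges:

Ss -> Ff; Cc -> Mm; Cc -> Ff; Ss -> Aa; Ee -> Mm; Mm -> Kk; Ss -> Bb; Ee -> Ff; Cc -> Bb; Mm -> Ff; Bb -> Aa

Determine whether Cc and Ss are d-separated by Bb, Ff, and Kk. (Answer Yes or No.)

Enumerating the 5 paths from Cc to Ss and testing each for blocking by {Bb, Ff, Kk}:
Path 1: Cc → Mm → Ff ← Ss
  Mm is a chain and Mm is not conditioned on; Ff is a collider and Ff is conditioned on, which opens it — no node blocks this path, so it is active.
Path 2: Cc → Mm ← Ee → Ff ← Ss
  Mm is a collider and its descendant Ff is conditioned on, which opens it; Ee is a fork and Ee is not conditioned on; Ff is a collider and Ff is conditioned on, which opens it — no node blocks this path, so it is active.
Path 3: Cc → Ff ← Ss
  Ff is a collider and Ff is conditioned on, which opens it — no node blocks this path, so it is active.
Path 4: Cc → Bb ← Ss
  Bb is a collider and Bb is conditioned on, which opens it — no node blocks this path, so it is active.
Path 5: Cc → Bb → Aa ← Ss
  Bb is a chain here and Bb is conditioned on, so the path is blocked at Bb.
Since the path Cc → Mm → Ff ← Ss is active, Cc and Ss are not d-separated given {Bb, Ff, Kk}.

No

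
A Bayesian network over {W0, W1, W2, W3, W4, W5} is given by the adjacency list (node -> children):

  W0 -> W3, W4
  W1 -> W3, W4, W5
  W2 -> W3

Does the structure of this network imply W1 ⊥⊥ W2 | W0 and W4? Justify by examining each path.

Yes

2 paths connect W1 and W2; each must be blocked for d-separation to hold:
  1. W1 → W4 ← W0 → W3 ← W2 — W4:collider[open]; W0:fork[blocks]; W3:collider[blocks] ⇒ blocked
  2. W1 → W3 ← W2 — W3:collider[blocks] ⇒ blocked
Every path is blocked, so W1 and W2 are d-separated given {W0, W4}.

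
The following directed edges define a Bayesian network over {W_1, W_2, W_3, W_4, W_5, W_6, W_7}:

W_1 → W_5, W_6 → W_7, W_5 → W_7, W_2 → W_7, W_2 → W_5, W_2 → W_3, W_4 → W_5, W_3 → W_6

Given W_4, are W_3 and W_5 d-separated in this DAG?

We examine all 4 paths between W_3 and W_5:
  1. W_3 ← W_2 → W_5 — W_2:fork[open] ⇒ active
  2. W_3 ← W_2 → W_7 ← W_5 — W_2:fork[open]; W_7:collider[blocks] ⇒ blocked
  3. W_3 → W_6 → W_7 ← W_2 → W_5 — W_6:chain[open]; W_7:collider[blocks]; W_2:fork[open] ⇒ blocked
  4. W_3 → W_6 → W_7 ← W_5 — W_6:chain[open]; W_7:collider[blocks] ⇒ blocked
Since the path W_3 ← W_2 → W_5 is active, W_3 and W_5 are not d-separated given {W_4}.

No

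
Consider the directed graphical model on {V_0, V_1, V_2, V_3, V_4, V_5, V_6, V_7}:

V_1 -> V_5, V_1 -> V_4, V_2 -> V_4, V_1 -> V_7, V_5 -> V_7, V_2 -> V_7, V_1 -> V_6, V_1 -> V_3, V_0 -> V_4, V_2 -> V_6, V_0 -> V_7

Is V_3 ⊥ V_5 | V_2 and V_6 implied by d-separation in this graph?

No

There are 6 undirected paths between V_3 and V_5; checking each against the conditioning set {V_2, V_6}:
  1. V_3 ← V_1 → V_5 — V_1:fork[open] ⇒ active
  2. V_3 ← V_1 → V_7 ← V_5 — V_1:fork[open]; V_7:collider[blocks] ⇒ blocked
  3. V_3 ← V_1 → V_6 ← V_2 → V_7 ← V_5 — V_1:fork[open]; V_6:collider[open]; V_2:fork[blocks]; V_7:collider[blocks] ⇒ blocked
  4. V_3 ← V_1 → V_6 ← V_2 → V_4 ← V_0 → V_7 ← V_5 — V_1:fork[open]; V_6:collider[open]; V_2:fork[blocks]; V_4:collider[blocks]; V_0:fork[open]; V_7:collider[blocks] ⇒ blocked
  5. V_3 ← V_1 → V_4 ← V_0 → V_7 ← V_5 — V_1:fork[open]; V_4:collider[blocks]; V_0:fork[open]; V_7:collider[blocks] ⇒ blocked
  6. V_3 ← V_1 → V_4 ← V_2 → V_7 ← V_5 — V_1:fork[open]; V_4:collider[blocks]; V_2:fork[blocks]; V_7:collider[blocks] ⇒ blocked
Since the path V_3 ← V_1 → V_5 is active, V_3 and V_5 are not d-separated given {V_2, V_6}.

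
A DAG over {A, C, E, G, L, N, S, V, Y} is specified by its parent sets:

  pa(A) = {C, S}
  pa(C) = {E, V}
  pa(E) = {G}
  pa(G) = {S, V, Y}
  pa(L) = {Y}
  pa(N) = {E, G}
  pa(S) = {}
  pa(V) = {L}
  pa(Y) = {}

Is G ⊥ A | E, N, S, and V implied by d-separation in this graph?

Enumerating the 5 paths from G to A and testing each for blocking by {E, N, S, V}:
  1. G ← Y → L → V → C → A — Y:fork[open]; L:chain[open]; V:chain[blocks]; C:chain[open] ⇒ blocked
  2. G ← S → A — S:fork[blocks] ⇒ blocked
  3. G → N ← E → C → A — N:collider[open]; E:fork[blocks]; C:chain[open] ⇒ blocked
  4. G → E → C → A — E:chain[blocks]; C:chain[open] ⇒ blocked
  5. G ← V → C → A — V:fork[blocks]; C:chain[open] ⇒ blocked
Since every path is blocked, d-separation holds.

Yes — G and A are d-separated given {E, N, S, V}.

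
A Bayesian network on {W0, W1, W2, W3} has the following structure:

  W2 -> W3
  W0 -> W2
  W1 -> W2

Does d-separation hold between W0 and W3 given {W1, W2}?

There is one path between W0 and W3:
Path 1: W0 → W2 → W3
  W2 is a chain here and W2 is conditioned on, so the path is blocked at W2.
Every path is blocked, so W0 and W3 are d-separated given {W1, W2}.

Yes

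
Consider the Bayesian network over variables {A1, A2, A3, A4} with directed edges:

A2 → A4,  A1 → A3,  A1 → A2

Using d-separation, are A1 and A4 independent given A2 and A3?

The only undirected path from A1 to A4 is:
Path 1: A1 → A2 → A4
  A2 is a chain here and A2 is conditioned on, so the path is blocked at A2.
Since every path is blocked, d-separation holds.

Yes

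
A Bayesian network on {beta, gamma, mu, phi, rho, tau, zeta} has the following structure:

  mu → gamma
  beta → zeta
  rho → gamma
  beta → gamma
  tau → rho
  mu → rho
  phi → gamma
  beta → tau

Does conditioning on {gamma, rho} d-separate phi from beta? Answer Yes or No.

We examine all 3 paths between phi and beta:
Path 1: phi → gamma ← rho ← tau ← beta
  rho is a chain here and rho is conditioned on, so the path is blocked at rho.
Path 2: phi → gamma ← beta
  gamma is a collider and gamma is conditioned on, which opens it — no node blocks this path, so it is active.
Path 3: phi → gamma ← mu → rho ← tau ← beta
  gamma is a collider and gamma is conditioned on, which opens it; mu is a fork and mu is not conditioned on; rho is a collider and rho is conditioned on, which opens it; tau is a chain and tau is not conditioned on — no node blocks this path, so it is active.
At least one path is unblocked, so d-separation fails.

No — phi and beta are not d-separated given {gamma, rho}.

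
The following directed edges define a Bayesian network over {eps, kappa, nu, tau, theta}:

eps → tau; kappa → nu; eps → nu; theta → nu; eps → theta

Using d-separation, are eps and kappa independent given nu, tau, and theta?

No

2 paths connect eps and kappa; each must be blocked for d-separation to hold:
Path 1: eps → nu ← kappa
  nu is a collider and nu is conditioned on, which opens it — no node blocks this path, so it is active.
Path 2: eps → theta → nu ← kappa
  theta is a chain here and theta is conditioned on, so the path is blocked at theta.
Because an active path exists, eps and kappa are not d-separated.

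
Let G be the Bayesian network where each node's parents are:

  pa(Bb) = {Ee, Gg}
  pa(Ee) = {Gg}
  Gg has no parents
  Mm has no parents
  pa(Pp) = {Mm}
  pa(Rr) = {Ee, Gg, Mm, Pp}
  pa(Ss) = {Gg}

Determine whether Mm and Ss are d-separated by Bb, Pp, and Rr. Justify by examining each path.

No

We examine all 6 paths between Mm and Ss:
Path 1: Mm → Pp → Rr ← Ee → Bb ← Gg → Ss
  Pp is a chain here and Pp is conditioned on, so the path is blocked at Pp.
Path 2: Mm → Pp → Rr ← Ee ← Gg → Ss
  Pp is a chain here and Pp is conditioned on, so the path is blocked at Pp.
Path 3: Mm → Pp → Rr ← Gg → Ss
  Pp is a chain here and Pp is conditioned on, so the path is blocked at Pp.
Path 4: Mm → Rr ← Ee → Bb ← Gg → Ss
  Rr is a collider and Rr is conditioned on, which opens it; Ee is a fork and Ee is not conditioned on; Bb is a collider and Bb is conditioned on, which opens it; Gg is a fork and Gg is not conditioned on — no node blocks this path, so it is active.
Path 5: Mm → Rr ← Ee ← Gg → Ss
  Rr is a collider and Rr is conditioned on, which opens it; Ee is a chain and Ee is not conditioned on; Gg is a fork and Gg is not conditioned on — no node blocks this path, so it is active.
Path 6: Mm → Rr ← Gg → Ss
  Rr is a collider and Rr is conditioned on, which opens it; Gg is a fork and Gg is not conditioned on — no node blocks this path, so it is active.
At least one path is unblocked, so d-separation fails.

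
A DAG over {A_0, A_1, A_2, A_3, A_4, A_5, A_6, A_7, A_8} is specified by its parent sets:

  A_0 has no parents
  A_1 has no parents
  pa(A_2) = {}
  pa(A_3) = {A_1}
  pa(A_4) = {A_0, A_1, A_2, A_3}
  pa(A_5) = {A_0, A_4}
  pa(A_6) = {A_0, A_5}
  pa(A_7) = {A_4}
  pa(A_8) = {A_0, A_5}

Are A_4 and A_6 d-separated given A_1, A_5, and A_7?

6 paths connect A_4 and A_6; each must be blocked for d-separation to hold:
Path 1: A_4 → A_5 → A_8 ← A_0 → A_6
  A_5 is a chain here and A_5 is conditioned on, so the path is blocked at A_5.
Path 2: A_4 → A_5 → A_6
  A_5 is a chain here and A_5 is conditioned on, so the path is blocked at A_5.
Path 3: A_4 → A_5 ← A_0 → A_6
  A_5 is a collider and A_5 is conditioned on, which opens it; A_0 is a fork and A_0 is not conditioned on — no node blocks this path, so it is active.
Path 4: A_4 ← A_0 → A_5 → A_6
  A_5 is a chain here and A_5 is conditioned on, so the path is blocked at A_5.
Path 5: A_4 ← A_0 → A_8 ← A_5 → A_6
  A_8 is a collider here and neither A_8 nor any of its descendants is conditioned on, so the collider stays closed — the path is blocked at A_8.
Path 6: A_4 ← A_0 → A_6
  A_0 is a fork and A_0 is not conditioned on — no node blocks this path, so it is active.
Because an active path exists, A_4 and A_6 are not d-separated.

No — A_4 and A_6 are not d-separated given {A_1, A_5, A_7}.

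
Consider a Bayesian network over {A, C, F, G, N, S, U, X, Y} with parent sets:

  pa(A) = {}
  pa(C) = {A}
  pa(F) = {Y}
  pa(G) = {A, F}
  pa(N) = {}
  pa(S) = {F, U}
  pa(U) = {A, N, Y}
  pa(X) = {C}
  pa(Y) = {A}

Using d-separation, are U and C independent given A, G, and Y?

Yes

There are 5 undirected paths between U and C; checking each against the conditioning set {A, G, Y}:
Path 1: U → S ← F → G ← A → C
  S is a collider here and neither S nor any of its descendants is conditioned on, so the collider stays closed — the path is blocked at S.
Path 2: U → S ← F ← Y ← A → C
  S is a collider here and neither S nor any of its descendants is conditioned on, so the collider stays closed — the path is blocked at S.
Path 3: U ← Y → F → G ← A → C
  Y is a fork here and Y is conditioned on, so the path is blocked at Y.
Path 4: U ← Y ← A → C
  Y is a chain here and Y is conditioned on, so the path is blocked at Y.
Path 5: U ← A → C
  A is a fork here and A is conditioned on, so the path is blocked at A.
Since every path is blocked, d-separation holds.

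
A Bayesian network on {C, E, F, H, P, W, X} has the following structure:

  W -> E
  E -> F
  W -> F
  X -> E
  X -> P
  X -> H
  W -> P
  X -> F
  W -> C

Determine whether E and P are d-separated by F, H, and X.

No

There are 6 undirected paths between E and P; checking each against the conditioning set {F, H, X}:
  1. E ← X → F ← W → P — X:fork[blocks]; F:collider[open]; W:fork[open] ⇒ blocked
  2. E ← X → P — X:fork[blocks] ⇒ blocked
  3. E ← W → F ← X → P — W:fork[open]; F:collider[open]; X:fork[blocks] ⇒ blocked
  4. E ← W → P — W:fork[open] ⇒ active
  5. E → F ← X → P — F:collider[open]; X:fork[blocks] ⇒ blocked
  6. E → F ← W → P — F:collider[open]; W:fork[open] ⇒ active
Because an active path exists, E and P are not d-separated.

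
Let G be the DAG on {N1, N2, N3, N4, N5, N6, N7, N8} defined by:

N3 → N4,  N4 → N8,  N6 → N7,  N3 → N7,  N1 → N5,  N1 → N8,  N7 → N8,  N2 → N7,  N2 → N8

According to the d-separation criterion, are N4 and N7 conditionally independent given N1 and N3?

Yes — N4 and N7 are d-separated given {N1, N3}.

There are 3 undirected paths between N4 and N7; checking each against the conditioning set {N1, N3}:
Path 1: N4 → N8 ← N2 → N7
  N8 is a collider here and neither N8 nor any of its descendants is conditioned on, so the collider stays closed — the path is blocked at N8.
Path 2: N4 → N8 ← N7
  N8 is a collider here and neither N8 nor any of its descendants is conditioned on, so the collider stays closed — the path is blocked at N8.
Path 3: N4 ← N3 → N7
  N3 is a fork here and N3 is conditioned on, so the path is blocked at N3.
Since every path is blocked, d-separation holds.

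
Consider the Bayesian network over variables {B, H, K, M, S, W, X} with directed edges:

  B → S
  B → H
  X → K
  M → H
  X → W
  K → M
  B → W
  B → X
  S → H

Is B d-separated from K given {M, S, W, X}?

Yes

We examine all 4 paths between B and K:
Path 1: B → H ← M ← K
  H is a collider here and neither H nor any of its descendants is conditioned on, so the collider stays closed — the path is blocked at H.
Path 2: B → W ← X → K
  X is a fork here and X is conditioned on, so the path is blocked at X.
Path 3: B → X → K
  X is a chain here and X is conditioned on, so the path is blocked at X.
Path 4: B → S → H ← M ← K
  S is a chain here and S is conditioned on, so the path is blocked at S.
Since every path is blocked, d-separation holds.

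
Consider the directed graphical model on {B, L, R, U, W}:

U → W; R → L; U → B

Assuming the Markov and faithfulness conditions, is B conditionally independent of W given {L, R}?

Only one path connects B and W:
Path 1: B ← U → W
  U is a fork and U is not conditioned on — no node blocks this path, so it is active.
At least one path is unblocked, so d-separation fails.

No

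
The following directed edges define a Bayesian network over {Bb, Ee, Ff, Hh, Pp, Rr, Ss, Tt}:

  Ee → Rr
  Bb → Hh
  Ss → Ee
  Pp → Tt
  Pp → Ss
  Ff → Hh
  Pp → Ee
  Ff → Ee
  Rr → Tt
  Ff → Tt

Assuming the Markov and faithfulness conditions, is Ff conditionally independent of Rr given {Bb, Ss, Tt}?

We examine all 6 paths between Ff and Rr:
Path 1: Ff → Tt ← Pp → Ss → Ee → Rr
  Ss is a chain here and Ss is conditioned on, so the path is blocked at Ss.
Path 2: Ff → Tt ← Pp → Ee → Rr
  Tt is a collider and Tt is conditioned on, which opens it; Pp is a fork and Pp is not conditioned on; Ee is a chain and Ee is not conditioned on — no node blocks this path, so it is active.
Path 3: Ff → Tt ← Rr
  Tt is a collider and Tt is conditioned on, which opens it — no node blocks this path, so it is active.
Path 4: Ff → Ee ← Pp → Tt ← Rr
  Ee is a collider and its descendant Tt is conditioned on, which opens it; Pp is a fork and Pp is not conditioned on; Tt is a collider and Tt is conditioned on, which opens it — no node blocks this path, so it is active.
Path 5: Ff → Ee ← Ss ← Pp → Tt ← Rr
  Ss is a chain here and Ss is conditioned on, so the path is blocked at Ss.
Path 6: Ff → Ee → Rr
  Ee is a chain and Ee is not conditioned on — no node blocks this path, so it is active.
At least one path is unblocked, so d-separation fails.

No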